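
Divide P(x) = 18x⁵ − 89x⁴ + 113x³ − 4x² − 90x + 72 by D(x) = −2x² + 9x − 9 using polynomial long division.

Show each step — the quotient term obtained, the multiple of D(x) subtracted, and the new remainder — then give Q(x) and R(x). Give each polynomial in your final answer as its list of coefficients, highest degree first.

Step 1: lead(18x⁵ − 89x⁴ + 113x³ − 4x² − 90x + 72) ÷ lead(D) = 18x⁵ ÷ −2x² = −9x³. Subtract (−9x³)·D = 18x⁵ − 81x⁴ + 81x³. Remainder: −8x⁴ + 32x³ − 4x² − 90x + 72.
Step 2: lead(−8x⁴ + 32x³ − 4x² − 90x + 72) ÷ lead(D) = −8x⁴ ÷ −2x² = 4x². Subtract (4x²)·D = −8x⁴ + 36x³ − 36x². Remainder: −4x³ + 32x² − 90x + 72.
Step 3: lead(−4x³ + 32x² − 90x + 72) ÷ lead(D) = −4x³ ÷ −2x² = 2x. Subtract (2x)·D = −4x³ + 18x² − 18x. Remainder: 14x² − 72x + 72.
Step 4: lead(14x² − 72x + 72) ÷ lead(D) = 14x² ÷ −2x² = −7. Subtract (−7)·D = 14x² − 63x + 63. Remainder: −9x + 9.

Q = [-9, 4, 2, -7]; R = [-9, 9]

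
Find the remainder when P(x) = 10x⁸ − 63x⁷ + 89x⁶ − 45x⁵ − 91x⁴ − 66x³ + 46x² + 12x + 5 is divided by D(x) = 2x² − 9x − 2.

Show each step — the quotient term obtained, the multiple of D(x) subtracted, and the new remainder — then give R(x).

Step 1: lead(10x⁸ − 63x⁷ + 89x⁶ − 45x⁵ − 91x⁴ − 66x³ + 46x² + 12x + 5) ÷ lead(D) = 10x⁸ ÷ 2x² = 5x⁶. Subtract (5x⁶)·D = 10x⁸ − 45x⁷ − 10x⁶. Remainder: −18x⁷ + 99x⁶ − 45x⁵ − 91x⁴ − 66x³ + 46x² + 12x + 5.
Step 2: lead(−18x⁷ + 99x⁶ − 45x⁵ − 91x⁴ − 66x³ + 46x² + 12x + 5) ÷ lead(D) = −18x⁷ ÷ 2x² = −9x⁵. Subtract (−9x⁵)·D = −18x⁷ + 81x⁶ + 18x⁵. Remainder: 18x⁶ − 63x⁵ − 91x⁴ − 66x³ + 46x² + 12x + 5.
Step 3: lead(18x⁶ − 63x⁵ − 91x⁴ − 66x³ + 46x² + 12x + 5) ÷ lead(D) = 18x⁶ ÷ 2x² = 9x⁴. Subtract (9x⁴)·D = 18x⁶ − 81x⁵ − 18x⁴. Remainder: 18x⁵ − 73x⁴ − 66x³ + 46x² + 12x + 5.
Step 4: lead(18x⁵ − 73x⁴ − 66x³ + 46x² + 12x + 5) ÷ lead(D) = 18x⁵ ÷ 2x² = 9x³. Subtract (9x³)·D = 18x⁵ − 81x⁴ − 18x³. Remainder: 8x⁴ − 48x³ + 46x² + 12x + 5.
Step 5: lead(8x⁴ − 48x³ + 46x² + 12x + 5) ÷ lead(D) = 8x⁴ ÷ 2x² = 4x². Subtract (4x²)·D = 8x⁴ − 36x³ − 8x². Remainder: −12x³ + 54x² + 12x + 5.
Step 6: lead(−12x³ + 54x² + 12x + 5) ÷ lead(D) = −12x³ ÷ 2x² = −6x. Subtract (−6x)·D = −12x³ + 54x² + 12x. Remainder: 5.

R(x) = 5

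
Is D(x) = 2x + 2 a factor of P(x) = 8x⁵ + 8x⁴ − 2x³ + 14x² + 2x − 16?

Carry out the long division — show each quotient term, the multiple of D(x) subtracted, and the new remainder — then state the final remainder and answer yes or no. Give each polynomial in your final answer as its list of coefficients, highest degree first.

Step 1: lead(8x⁵ + 8x⁴ − 2x³ + 14x² + 2x − 16) ÷ lead(D) = 8x⁵ ÷ 2x = 4x⁴. Subtract (4x⁴)·D = 8x⁵ + 8x⁴. Remainder: −2x³ + 14x² + 2x − 16.
Step 2: lead(−2x³ + 14x² + 2x − 16) ÷ lead(D) = −2x³ ÷ 2x = −x². Subtract (−x²)·D = −2x³ − 2x². Remainder: 16x² + 2x − 16.
Step 3: lead(16x² + 2x − 16) ÷ lead(D) = 16x² ÷ 2x = 8x. Subtract (8x)·D = 16x² + 16x. Remainder: −14x − 16.
Step 4: lead(−14x − 16) ÷ lead(D) = −14x ÷ 2x = −7. Subtract (−7)·D = −14x − 14. Remainder: −2.

R = [-2], so D(x) is not a factor of P(x). no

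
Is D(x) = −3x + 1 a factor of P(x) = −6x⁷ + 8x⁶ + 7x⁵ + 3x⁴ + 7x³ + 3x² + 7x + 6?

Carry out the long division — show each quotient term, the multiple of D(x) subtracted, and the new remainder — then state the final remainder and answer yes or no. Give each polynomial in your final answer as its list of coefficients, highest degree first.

R = [9], so D(x) is not a factor of P(x). no

Step 1: lead(−6x⁷ + 8x⁶ + 7x⁵ + 3x⁴ + 7x³ + 3x² + 7x + 6) ÷ lead(D) = −6x⁷ ÷ −3x = 2x⁶. Subtract (2x⁶)·D = −6x⁷ + 2x⁶. Remainder: 6x⁶ + 7x⁵ + 3x⁴ + 7x³ + 3x² + 7x + 6.
Step 2: lead(6x⁶ + 7x⁵ + 3x⁴ + 7x³ + 3x² + 7x + 6) ÷ lead(D) = 6x⁶ ÷ −3x = −2x⁵. Subtract (−2x⁵)·D = 6x⁶ − 2x⁵. Remainder: 9x⁵ + 3x⁴ + 7x³ + 3x² + 7x + 6.
Step 3: lead(9x⁵ + 3x⁴ + 7x³ + 3x² + 7x + 6) ÷ lead(D) = 9x⁵ ÷ −3x = −3x⁴. Subtract (−3x⁴)·D = 9x⁵ − 3x⁴. Remainder: 6x⁴ + 7x³ + 3x² + 7x + 6.
Step 4: lead(6x⁴ + 7x³ + 3x² + 7x + 6) ÷ lead(D) = 6x⁴ ÷ −3x = −2x³. Subtract (−2x³)·D = 6x⁴ − 2x³. Remainder: 9x³ + 3x² + 7x + 6.
Step 5: lead(9x³ + 3x² + 7x + 6) ÷ lead(D) = 9x³ ÷ −3x = −3x². Subtract (−3x²)·D = 9x³ − 3x². Remainder: 6x² + 7x + 6.
Step 6: lead(6x² + 7x + 6) ÷ lead(D) = 6x² ÷ −3x = −2x. Subtract (−2x)·D = 6x² − 2x. Remainder: 9x + 6.
Step 7: lead(9x + 6) ÷ lead(D) = 9x ÷ −3x = −3. Subtract (−3)·D = 9x − 3. Remainder: 9.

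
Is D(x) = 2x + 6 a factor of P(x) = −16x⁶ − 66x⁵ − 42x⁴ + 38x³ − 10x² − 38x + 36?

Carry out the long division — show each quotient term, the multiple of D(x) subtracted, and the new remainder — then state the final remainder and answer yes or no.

R(x) = 6, so D(x) is not a factor of P(x). no

Step 1: lead(−16x⁶ − 66x⁵ − 42x⁴ + 38x³ − 10x² − 38x + 36) ÷ lead(D) = −16x⁶ ÷ 2x = −8x⁵. Subtract (−8x⁵)·D = −16x⁶ − 48x⁵. Remainder: −18x⁵ − 42x⁴ + 38x³ − 10x² − 38x + 36.
Step 2: lead(−18x⁵ − 42x⁴ + 38x³ − 10x² − 38x + 36) ÷ lead(D) = −18x⁵ ÷ 2x = −9x⁴. Subtract (−9x⁴)·D = −18x⁵ − 54x⁴. Remainder: 12x⁴ + 38x³ − 10x² − 38x + 36.
Step 3: lead(12x⁴ + 38x³ − 10x² − 38x + 36) ÷ lead(D) = 12x⁴ ÷ 2x = 6x³. Subtract (6x³)·D = 12x⁴ + 36x³. Remainder: 2x³ − 10x² − 38x + 36.
Step 4: lead(2x³ − 10x² − 38x + 36) ÷ lead(D) = 2x³ ÷ 2x = x². Subtract (x²)·D = 2x³ + 6x². Remainder: −16x² − 38x + 36.
Step 5: lead(−16x² − 38x + 36) ÷ lead(D) = −16x² ÷ 2x = −8x. Subtract (−8x)·D = −16x² − 48x. Remainder: 10x + 36.
Step 6: lead(10x + 36) ÷ lead(D) = 10x ÷ 2x = 5. Subtract (5)·D = 10x + 30. Remainder: 6.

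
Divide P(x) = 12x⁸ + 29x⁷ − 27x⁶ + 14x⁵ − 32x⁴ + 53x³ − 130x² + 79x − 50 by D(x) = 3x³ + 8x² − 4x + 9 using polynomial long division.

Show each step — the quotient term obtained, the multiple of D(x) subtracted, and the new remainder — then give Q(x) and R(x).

Step 1: lead(12x⁸ + 29x⁷ − 27x⁶ + 14x⁵ − 32x⁴ + 53x³ − 130x² + 79x − 50) ÷ lead(D) = 12x⁸ ÷ 3x³ = 4x⁵. Subtract (4x⁵)·D = 12x⁸ + 32x⁷ − 16x⁶ + 36x⁵. Remainder: −3x⁷ − 11x⁶ − 22x⁵ − 32x⁴ + 53x³ − 130x² + 79x − 50.
Step 2: lead(−3x⁷ − 11x⁶ − 22x⁵ − 32x⁴ + 53x³ − 130x² + 79x − 50) ÷ lead(D) = −3x⁷ ÷ 3x³ = −x⁴. Subtract (−x⁴)·D = −3x⁷ − 8x⁶ + 4x⁵ − 9x⁴. Remainder: −3x⁶ − 26x⁵ − 23x⁴ + 53x³ − 130x² + 79x − 50.
Step 3: lead(−3x⁶ − 26x⁵ − 23x⁴ + 53x³ − 130x² + 79x − 50) ÷ lead(D) = −3x⁶ ÷ 3x³ = −x³. Subtract (−x³)·D = −3x⁶ − 8x⁵ + 4x⁴ − 9x³. Remainder: −18x⁵ − 27x⁴ + 62x³ − 130x² + 79x − 50.
Step 4: lead(−18x⁵ − 27x⁴ + 62x³ − 130x² + 79x − 50) ÷ lead(D) = −18x⁵ ÷ 3x³ = −6x². Subtract (−6x²)·D = −18x⁵ − 48x⁴ + 24x³ − 54x². Remainder: 21x⁴ + 38x³ − 76x² + 79x − 50.
Step 5: lead(21x⁴ + 38x³ − 76x² + 79x − 50) ÷ lead(D) = 21x⁴ ÷ 3x³ = 7x. Subtract (7x)·D = 21x⁴ + 56x³ − 28x² + 63x. Remainder: −18x³ − 48x² + 16x − 50.
Step 6: lead(−18x³ − 48x² + 16x − 50) ÷ lead(D) = −18x³ ÷ 3x³ = −6. Subtract (−6)·D = −18x³ − 48x² + 24x − 54. Remainder: −8x + 4.

Q(x) = 4x⁵ − x⁴ − x³ − 6x² + 7x − 6; R(x) = −8x + 4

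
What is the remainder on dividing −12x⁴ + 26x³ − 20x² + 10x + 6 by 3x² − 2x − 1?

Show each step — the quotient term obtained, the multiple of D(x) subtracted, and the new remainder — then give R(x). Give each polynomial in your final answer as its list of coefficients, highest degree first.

Step 1: lead(−12x⁴ + 26x³ − 20x² + 10x + 6) ÷ lead(D) = −12x⁴ ÷ 3x² = −4x². Subtract (−4x²)·D = −12x⁴ + 8x³ + 4x². Remainder: 18x³ − 24x² + 10x + 6.
Step 2: lead(18x³ − 24x² + 10x + 6) ÷ lead(D) = 18x³ ÷ 3x² = 6x. Subtract (6x)·D = 18x³ − 12x² − 6x. Remainder: −12x² + 16x + 6.
Step 3: lead(−12x² + 16x + 6) ÷ lead(D) = −12x² ÷ 3x² = −4. Subtract (−4)·D = −12x² + 8x + 4. Remainder: 8x + 2.

R = [8, 2]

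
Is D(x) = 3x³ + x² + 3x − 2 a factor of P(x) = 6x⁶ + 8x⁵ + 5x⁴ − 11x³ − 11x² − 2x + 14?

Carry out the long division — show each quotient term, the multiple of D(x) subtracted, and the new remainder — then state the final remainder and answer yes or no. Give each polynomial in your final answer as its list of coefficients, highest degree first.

R = [8, 6], so D(x) is not a factor of P(x). no

Step 1: lead(6x⁶ + 8x⁵ + 5x⁴ − 11x³ − 11x² − 2x + 14) ÷ lead(D) = 6x⁶ ÷ 3x³ = 2x³. Subtract (2x³)·D = 6x⁶ + 2x⁵ + 6x⁴ − 4x³. Remainder: 6x⁵ − x⁴ − 7x³ − 11x² − 2x + 14.
Step 2: lead(6x⁵ − x⁴ − 7x³ − 11x² − 2x + 14) ÷ lead(D) = 6x⁵ ÷ 3x³ = 2x². Subtract (2x²)·D = 6x⁵ + 2x⁴ + 6x³ − 4x². Remainder: −3x⁴ − 13x³ − 7x² − 2x + 14.
Step 3: lead(−3x⁴ − 13x³ − 7x² − 2x + 14) ÷ lead(D) = −3x⁴ ÷ 3x³ = −x. Subtract (−x)·D = −3x⁴ − x³ − 3x² + 2x. Remainder: −12x³ − 4x² − 4x + 14.
Step 4: lead(−12x³ − 4x² − 4x + 14) ÷ lead(D) = −12x³ ÷ 3x³ = −4. Subtract (−4)·D = −12x³ − 4x² − 12x + 8. Remainder: 8x + 6.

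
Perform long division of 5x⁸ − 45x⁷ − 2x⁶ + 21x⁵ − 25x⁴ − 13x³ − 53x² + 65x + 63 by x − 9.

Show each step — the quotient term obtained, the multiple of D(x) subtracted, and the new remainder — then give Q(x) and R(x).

Step 1: lead(5x⁸ − 45x⁷ − 2x⁶ + 21x⁵ − 25x⁴ − 13x³ − 53x² + 65x + 63) ÷ lead(D) = 5x⁸ ÷ x = 5x⁷. Subtract (5x⁷)·D = 5x⁸ − 45x⁷. Remainder: −2x⁶ + 21x⁵ − 25x⁴ − 13x³ − 53x² + 65x + 63.
Step 2: lead(−2x⁶ + 21x⁵ − 25x⁴ − 13x³ − 53x² + 65x + 63) ÷ lead(D) = −2x⁶ ÷ x = −2x⁵. Subtract (−2x⁵)·D = −2x⁶ + 18x⁵. Remainder: 3x⁵ − 25x⁴ − 13x³ − 53x² + 65x + 63.
Step 3: lead(3x⁵ − 25x⁴ − 13x³ − 53x² + 65x + 63) ÷ lead(D) = 3x⁵ ÷ x = 3x⁴. Subtract (3x⁴)·D = 3x⁵ − 27x⁴. Remainder: 2x⁴ − 13x³ − 53x² + 65x + 63.
Step 4: lead(2x⁴ − 13x³ − 53x² + 65x + 63) ÷ lead(D) = 2x⁴ ÷ x = 2x³. Subtract (2x³)·D = 2x⁴ − 18x³. Remainder: 5x³ − 53x² + 65x + 63.
Step 5: lead(5x³ − 53x² + 65x + 63) ÷ lead(D) = 5x³ ÷ x = 5x². Subtract (5x²)·D = 5x³ − 45x². Remainder: −8x² + 65x + 63.
Step 6: lead(−8x² + 65x + 63) ÷ lead(D) = −8x² ÷ x = −8x. Subtract (−8x)·D = −8x² + 72x. Remainder: −7x + 63.
Step 7: lead(−7x + 63) ÷ lead(D) = −7x ÷ x = −7. Subtract (−7)·D = −7x + 63. Remainder: 0.

Q(x) = 5x⁷ − 2x⁵ + 3x⁴ + 2x³ + 5x² − 8x − 7; R(x) = 0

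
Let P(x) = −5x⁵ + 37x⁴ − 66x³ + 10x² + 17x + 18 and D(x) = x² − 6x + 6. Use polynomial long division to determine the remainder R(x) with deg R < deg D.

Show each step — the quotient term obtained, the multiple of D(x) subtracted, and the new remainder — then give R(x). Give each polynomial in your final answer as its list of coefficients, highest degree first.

R = [5, -6]

Step 1: lead(−5x⁵ + 37x⁴ − 66x³ + 10x² + 17x + 18) ÷ lead(D) = −5x⁵ ÷ x² = −5x³. Subtract (−5x³)·D = −5x⁵ + 30x⁴ − 30x³. Remainder: 7x⁴ − 36x³ + 10x² + 17x + 18.
Step 2: lead(7x⁴ − 36x³ + 10x² + 17x + 18) ÷ lead(D) = 7x⁴ ÷ x² = 7x². Subtract (7x²)·D = 7x⁴ − 42x³ + 42x². Remainder: 6x³ − 32x² + 17x + 18.
Step 3: lead(6x³ − 32x² + 17x + 18) ÷ lead(D) = 6x³ ÷ x² = 6x. Subtract (6x)·D = 6x³ − 36x² + 36x. Remainder: 4x² − 19x + 18.
Step 4: lead(4x² − 19x + 18) ÷ lead(D) = 4x² ÷ x² = 4. Subtract (4)·D = 4x² − 24x + 24. Remainder: 5x − 6.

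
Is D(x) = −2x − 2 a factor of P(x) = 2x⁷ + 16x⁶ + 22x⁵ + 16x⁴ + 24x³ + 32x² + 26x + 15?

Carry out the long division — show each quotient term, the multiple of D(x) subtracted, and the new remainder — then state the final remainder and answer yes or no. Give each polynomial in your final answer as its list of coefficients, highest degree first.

R = [5], so D(x) is not a factor of P(x). no

Step 1: lead(2x⁷ + 16x⁶ + 22x⁵ + 16x⁴ + 24x³ + 32x² + 26x + 15) ÷ lead(D) = 2x⁷ ÷ −2x = −x⁶. Subtract (−x⁶)·D = 2x⁷ + 2x⁶. Remainder: 14x⁶ + 22x⁵ + 16x⁴ + 24x³ + 32x² + 26x + 15.
Step 2: lead(14x⁶ + 22x⁵ + 16x⁴ + 24x³ + 32x² + 26x + 15) ÷ lead(D) = 14x⁶ ÷ −2x = −7x⁵. Subtract (−7x⁵)·D = 14x⁶ + 14x⁵. Remainder: 8x⁵ + 16x⁴ + 24x³ + 32x² + 26x + 15.
Step 3: lead(8x⁵ + 16x⁴ + 24x³ + 32x² + 26x + 15) ÷ lead(D) = 8x⁵ ÷ −2x = −4x⁴. Subtract (−4x⁴)·D = 8x⁵ + 8x⁴. Remainder: 8x⁴ + 24x³ + 32x² + 26x + 15.
Step 4: lead(8x⁴ + 24x³ + 32x² + 26x + 15) ÷ lead(D) = 8x⁴ ÷ −2x = −4x³. Subtract (−4x³)·D = 8x⁴ + 8x³. Remainder: 16x³ + 32x² + 26x + 15.
Step 5: lead(16x³ + 32x² + 26x + 15) ÷ lead(D) = 16x³ ÷ −2x = −8x². Subtract (−8x²)·D = 16x³ + 16x². Remainder: 16x² + 26x + 15.
Step 6: lead(16x² + 26x + 15) ÷ lead(D) = 16x² ÷ −2x = −8x. Subtract (−8x)·D = 16x² + 16x. Remainder: 10x + 15.
Step 7: lead(10x + 15) ÷ lead(D) = 10x ÷ −2x = −5. Subtract (−5)·D = 10x + 10. Remainder: 5.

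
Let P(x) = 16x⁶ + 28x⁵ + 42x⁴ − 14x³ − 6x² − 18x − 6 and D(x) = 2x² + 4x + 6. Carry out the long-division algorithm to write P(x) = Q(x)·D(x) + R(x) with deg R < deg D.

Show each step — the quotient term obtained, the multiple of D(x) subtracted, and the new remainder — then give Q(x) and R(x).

Q(x) = 8x⁴ − 2x³ + x² − 3x; R(x) = −6

Step 1: lead(16x⁶ + 28x⁵ + 42x⁴ − 14x³ − 6x² − 18x − 6) ÷ lead(D) = 16x⁶ ÷ 2x² = 8x⁴. Subtract (8x⁴)·D = 16x⁶ + 32x⁵ + 48x⁴. Remainder: −4x⁵ − 6x⁴ − 14x³ − 6x² − 18x − 6.
Step 2: lead(−4x⁵ − 6x⁴ − 14x³ − 6x² − 18x − 6) ÷ lead(D) = −4x⁵ ÷ 2x² = −2x³. Subtract (−2x³)·D = −4x⁵ − 8x⁴ − 12x³. Remainder: 2x⁴ − 2x³ − 6x² − 18x − 6.
Step 3: lead(2x⁴ − 2x³ − 6x² − 18x − 6) ÷ lead(D) = 2x⁴ ÷ 2x² = x². Subtract (x²)·D = 2x⁴ + 4x³ + 6x². Remainder: −6x³ − 12x² − 18x − 6.
Step 4: lead(−6x³ − 12x² − 18x − 6) ÷ lead(D) = −6x³ ÷ 2x² = −3x. Subtract (−3x)·D = −6x³ − 12x² − 18x. Remainder: −6.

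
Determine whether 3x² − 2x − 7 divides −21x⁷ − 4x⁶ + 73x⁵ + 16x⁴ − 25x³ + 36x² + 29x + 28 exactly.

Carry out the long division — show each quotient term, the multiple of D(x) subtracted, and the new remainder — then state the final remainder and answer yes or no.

R(x) = 0, so D(x) is a factor of P(x). yes

Step 1: lead(−21x⁷ − 4x⁶ + 73x⁵ + 16x⁴ − 25x³ + 36x² + 29x + 28) ÷ lead(D) = −21x⁷ ÷ 3x² = −7x⁵. Subtract (−7x⁵)·D = −21x⁷ + 14x⁶ + 49x⁵. Remainder: −18x⁶ + 24x⁵ + 16x⁴ − 25x³ + 36x² + 29x + 28.
Step 2: lead(−18x⁶ + 24x⁵ + 16x⁴ − 25x³ + 36x² + 29x + 28) ÷ lead(D) = −18x⁶ ÷ 3x² = −6x⁴. Subtract (−6x⁴)·D = −18x⁶ + 12x⁵ + 42x⁴. Remainder: 12x⁵ − 26x⁴ − 25x³ + 36x² + 29x + 28.
Step 3: lead(12x⁵ − 26x⁴ − 25x³ + 36x² + 29x + 28) ÷ lead(D) = 12x⁵ ÷ 3x² = 4x³. Subtract (4x³)·D = 12x⁵ − 8x⁴ − 28x³. Remainder: −18x⁴ + 3x³ + 36x² + 29x + 28.
Step 4: lead(−18x⁴ + 3x³ + 36x² + 29x + 28) ÷ lead(D) = −18x⁴ ÷ 3x² = −6x². Subtract (−6x²)·D = −18x⁴ + 12x³ + 42x². Remainder: −9x³ − 6x² + 29x + 28.
Step 5: lead(−9x³ − 6x² + 29x + 28) ÷ lead(D) = −9x³ ÷ 3x² = −3x. Subtract (−3x)·D = −9x³ + 6x² + 21x. Remainder: −12x² + 8x + 28.
Step 6: lead(−12x² + 8x + 28) ÷ lead(D) = −12x² ÷ 3x² = −4. Subtract (−4)·D = −12x² + 8x + 28. Remainder: 0.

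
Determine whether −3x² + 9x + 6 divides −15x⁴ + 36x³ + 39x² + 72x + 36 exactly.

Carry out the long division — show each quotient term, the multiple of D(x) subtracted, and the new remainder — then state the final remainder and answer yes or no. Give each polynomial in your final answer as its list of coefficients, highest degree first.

Step 1: lead(−15x⁴ + 36x³ + 39x² + 72x + 36) ÷ lead(D) = −15x⁴ ÷ −3x² = 5x². Subtract (5x²)·D = −15x⁴ + 45x³ + 30x². Remainder: −9x³ + 9x² + 72x + 36.
Step 2: lead(−9x³ + 9x² + 72x + 36) ÷ lead(D) = −9x³ ÷ −3x² = 3x. Subtract (3x)·D = −9x³ + 27x² + 18x. Remainder: −18x² + 54x + 36.
Step 3: lead(−18x² + 54x + 36) ÷ lead(D) = −18x² ÷ −3x² = 6. Subtract (6)·D = −18x² + 54x + 36. Remainder: 0.

R = [0], so D(x) is a factor of P(x). yes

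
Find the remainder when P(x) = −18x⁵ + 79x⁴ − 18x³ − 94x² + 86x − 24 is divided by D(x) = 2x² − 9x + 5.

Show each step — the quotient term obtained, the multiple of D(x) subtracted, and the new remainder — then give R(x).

Step 1: lead(−18x⁵ + 79x⁴ − 18x³ − 94x² + 86x − 24) ÷ lead(D) = −18x⁵ ÷ 2x² = −9x³. Subtract (−9x³)·D = −18x⁵ + 81x⁴ − 45x³. Remainder: −2x⁴ + 27x³ − 94x² + 86x − 24.
Step 2: lead(−2x⁴ + 27x³ − 94x² + 86x − 24) ÷ lead(D) = −2x⁴ ÷ 2x² = −x². Subtract (−x²)·D = −2x⁴ + 9x³ − 5x². Remainder: 18x³ − 89x² + 86x − 24.
Step 3: lead(18x³ − 89x² + 86x − 24) ÷ lead(D) = 18x³ ÷ 2x² = 9x. Subtract (9x)·D = 18x³ − 81x² + 45x. Remainder: −8x² + 41x − 24.
Step 4: lead(−8x² + 41x − 24) ÷ lead(D) = −8x² ÷ 2x² = −4. Subtract (−4)·D = −8x² + 36x − 20. Remainder: 5x − 4.

R(x) = 5x − 4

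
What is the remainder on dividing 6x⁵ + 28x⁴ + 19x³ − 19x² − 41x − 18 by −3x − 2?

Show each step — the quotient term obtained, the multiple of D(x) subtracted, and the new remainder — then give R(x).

R(x) = 0

Step 1: lead(6x⁵ + 28x⁴ + 19x³ − 19x² − 41x − 18) ÷ lead(D) = 6x⁵ ÷ −3x = −2x⁴. Subtract (−2x⁴)·D = 6x⁵ + 4x⁴. Remainder: 24x⁴ + 19x³ − 19x² − 41x − 18.
Step 2: lead(24x⁴ + 19x³ − 19x² − 41x − 18) ÷ lead(D) = 24x⁴ ÷ −3x = −8x³. Subtract (−8x³)·D = 24x⁴ + 16x³. Remainder: 3x³ − 19x² − 41x − 18.
Step 3: lead(3x³ − 19x² − 41x − 18) ÷ lead(D) = 3x³ ÷ −3x = −x². Subtract (−x²)·D = 3x³ + 2x². Remainder: −21x² − 41x − 18.
Step 4: lead(−21x² − 41x − 18) ÷ lead(D) = −21x² ÷ −3x = 7x. Subtract (7x)·D = −21x² − 14x. Remainder: −27x − 18.
Step 5: lead(−27x − 18) ÷ lead(D) = −27x ÷ −3x = 9. Subtract (9)·D = −27x − 18. Remainder: 0.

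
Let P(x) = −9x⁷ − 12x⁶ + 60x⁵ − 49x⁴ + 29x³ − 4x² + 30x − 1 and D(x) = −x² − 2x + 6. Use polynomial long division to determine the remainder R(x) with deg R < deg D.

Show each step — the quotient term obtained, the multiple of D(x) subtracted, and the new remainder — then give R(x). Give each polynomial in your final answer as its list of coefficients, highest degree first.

Step 1: lead(−9x⁷ − 12x⁶ + 60x⁵ − 49x⁴ + 29x³ − 4x² + 30x − 1) ÷ lead(D) = −9x⁷ ÷ −x² = 9x⁵. Subtract (9x⁵)·D = −9x⁷ − 18x⁶ + 54x⁵. Remainder: 6x⁶ + 6x⁵ − 49x⁴ + 29x³ − 4x² + 30x − 1.
Step 2: lead(6x⁶ + 6x⁵ − 49x⁴ + 29x³ − 4x² + 30x − 1) ÷ lead(D) = 6x⁶ ÷ −x² = −6x⁴. Subtract (−6x⁴)·D = 6x⁶ + 12x⁵ − 36x⁴. Remainder: −6x⁵ − 13x⁴ + 29x³ − 4x² + 30x − 1.
Step 3: lead(−6x⁵ − 13x⁴ + 29x³ − 4x² + 30x − 1) ÷ lead(D) = −6x⁵ ÷ −x² = 6x³. Subtract (6x³)·D = −6x⁵ − 12x⁴ + 36x³. Remainder: −x⁴ − 7x³ − 4x² + 30x − 1.
Step 4: lead(−x⁴ − 7x³ − 4x² + 30x − 1) ÷ lead(D) = −x⁴ ÷ −x² = x². Subtract (x²)·D = −x⁴ − 2x³ + 6x². Remainder: −5x³ − 10x² + 30x − 1.
Step 5: lead(−5x³ − 10x² + 30x − 1) ÷ lead(D) = −5x³ ÷ −x² = 5x. Subtract (5x)·D = −5x³ − 10x² + 30x. Remainder: −1.

R = [-1]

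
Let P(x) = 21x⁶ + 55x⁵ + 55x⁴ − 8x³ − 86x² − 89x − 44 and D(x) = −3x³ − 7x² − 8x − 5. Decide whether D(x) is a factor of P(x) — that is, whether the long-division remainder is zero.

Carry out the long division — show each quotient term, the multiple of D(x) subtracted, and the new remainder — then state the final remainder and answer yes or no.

R(x) = −4, so D(x) is not a factor of P(x). no

Step 1: lead(21x⁶ + 55x⁵ + 55x⁴ − 8x³ − 86x² − 89x − 44) ÷ lead(D) = 21x⁶ ÷ −3x³ = −7x³. Subtract (−7x³)·D = 21x⁶ + 49x⁵ + 56x⁴ + 35x³. Remainder: 6x⁵ − x⁴ − 43x³ − 86x² − 89x − 44.
Step 2: lead(6x⁵ − x⁴ − 43x³ − 86x² − 89x − 44) ÷ lead(D) = 6x⁵ ÷ −3x³ = −2x². Subtract (−2x²)·D = 6x⁵ + 14x⁴ + 16x³ + 10x². Remainder: −15x⁴ − 59x³ − 96x² − 89x − 44.
Step 3: lead(−15x⁴ − 59x³ − 96x² − 89x − 44) ÷ lead(D) = −15x⁴ ÷ −3x³ = 5x. Subtract (5x)·D = −15x⁴ − 35x³ − 40x² − 25x. Remainder: −24x³ − 56x² − 64x − 44.
Step 4: lead(−24x³ − 56x² − 64x − 44) ÷ lead(D) = −24x³ ÷ −3x³ = 8. Subtract (8)·D = −24x³ − 56x² − 64x − 40. Remainder: −4.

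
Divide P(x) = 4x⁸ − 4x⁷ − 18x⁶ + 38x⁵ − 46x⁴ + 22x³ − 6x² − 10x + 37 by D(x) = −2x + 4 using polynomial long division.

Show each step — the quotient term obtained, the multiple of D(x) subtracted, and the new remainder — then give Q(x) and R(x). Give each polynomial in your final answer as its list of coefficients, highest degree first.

Q = [-2, -2, 5, -9, 5, -1, 1, 7]; R = [9]

Step 1: lead(4x⁸ − 4x⁷ − 18x⁶ + 38x⁵ − 46x⁴ + 22x³ − 6x² − 10x + 37) ÷ lead(D) = 4x⁸ ÷ −2x = −2x⁷. Subtract (−2x⁷)·D = 4x⁸ − 8x⁷. Remainder: 4x⁷ − 18x⁶ + 38x⁵ − 46x⁴ + 22x³ − 6x² − 10x + 37.
Step 2: lead(4x⁷ − 18x⁶ + 38x⁵ − 46x⁴ + 22x³ − 6x² − 10x + 37) ÷ lead(D) = 4x⁷ ÷ −2x = −2x⁶. Subtract (−2x⁶)·D = 4x⁷ − 8x⁶. Remainder: −10x⁶ + 38x⁵ − 46x⁴ + 22x³ − 6x² − 10x + 37.
Step 3: lead(−10x⁶ + 38x⁵ − 46x⁴ + 22x³ − 6x² − 10x + 37) ÷ lead(D) = −10x⁶ ÷ −2x = 5x⁵. Subtract (5x⁵)·D = −10x⁶ + 20x⁵. Remainder: 18x⁵ − 46x⁴ + 22x³ − 6x² − 10x + 37.
Step 4: lead(18x⁵ − 46x⁴ + 22x³ − 6x² − 10x + 37) ÷ lead(D) = 18x⁵ ÷ −2x = −9x⁴. Subtract (−9x⁴)·D = 18x⁵ − 36x⁴. Remainder: −10x⁴ + 22x³ − 6x² − 10x + 37.
Step 5: lead(−10x⁴ + 22x³ − 6x² − 10x + 37) ÷ lead(D) = −10x⁴ ÷ −2x = 5x³. Subtract (5x³)·D = −10x⁴ + 20x³. Remainder: 2x³ − 6x² − 10x + 37.
Step 6: lead(2x³ − 6x² − 10x + 37) ÷ lead(D) = 2x³ ÷ −2x = −x². Subtract (−x²)·D = 2x³ − 4x². Remainder: −2x² − 10x + 37.
Step 7: lead(−2x² − 10x + 37) ÷ lead(D) = −2x² ÷ −2x = x. Subtract (x)·D = −2x² + 4x. Remainder: −14x + 37.
Step 8: lead(−14x + 37) ÷ lead(D) = −14x ÷ −2x = 7. Subtract (7)·D = −14x + 28. Remainder: 9.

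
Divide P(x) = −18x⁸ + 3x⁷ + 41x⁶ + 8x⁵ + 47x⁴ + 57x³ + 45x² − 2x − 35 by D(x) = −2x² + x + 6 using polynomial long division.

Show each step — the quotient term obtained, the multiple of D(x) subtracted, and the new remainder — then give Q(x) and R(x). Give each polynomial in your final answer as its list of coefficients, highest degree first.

Q = [9, 3, 8, 9, 5, 1, -7]; R = [-1, 7]

Step 1: lead(−18x⁸ + 3x⁷ + 41x⁶ + 8x⁵ + 47x⁴ + 57x³ + 45x² − 2x − 35) ÷ lead(D) = −18x⁸ ÷ −2x² = 9x⁶. Subtract (9x⁶)·D = −18x⁸ + 9x⁷ + 54x⁶. Remainder: −6x⁷ − 13x⁶ + 8x⁵ + 47x⁴ + 57x³ + 45x² − 2x − 35.
Step 2: lead(−6x⁷ − 13x⁶ + 8x⁵ + 47x⁴ + 57x³ + 45x² − 2x − 35) ÷ lead(D) = −6x⁷ ÷ −2x² = 3x⁵. Subtract (3x⁵)·D = −6x⁷ + 3x⁶ + 18x⁵. Remainder: −16x⁶ − 10x⁵ + 47x⁴ + 57x³ + 45x² − 2x − 35.
Step 3: lead(−16x⁶ − 10x⁵ + 47x⁴ + 57x³ + 45x² − 2x − 35) ÷ lead(D) = −16x⁶ ÷ −2x² = 8x⁴. Subtract (8x⁴)·D = −16x⁶ + 8x⁵ + 48x⁴. Remainder: −18x⁵ − x⁴ + 57x³ + 45x² − 2x − 35.
Step 4: lead(−18x⁵ − x⁴ + 57x³ + 45x² − 2x − 35) ÷ lead(D) = −18x⁵ ÷ −2x² = 9x³. Subtract (9x³)·D = −18x⁵ + 9x⁴ + 54x³. Remainder: −10x⁴ + 3x³ + 45x² − 2x − 35.
Step 5: lead(−10x⁴ + 3x³ + 45x² − 2x − 35) ÷ lead(D) = −10x⁴ ÷ −2x² = 5x². Subtract (5x²)·D = −10x⁴ + 5x³ + 30x². Remainder: −2x³ + 15x² − 2x − 35.
Step 6: lead(−2x³ + 15x² − 2x − 35) ÷ lead(D) = −2x³ ÷ −2x² = x. Subtract (x)·D = −2x³ + x² + 6x. Remainder: 14x² − 8x − 35.
Step 7: lead(14x² − 8x − 35) ÷ lead(D) = 14x² ÷ −2x² = −7. Subtract (−7)·D = 14x² − 7x − 42. Remainder: −x + 7.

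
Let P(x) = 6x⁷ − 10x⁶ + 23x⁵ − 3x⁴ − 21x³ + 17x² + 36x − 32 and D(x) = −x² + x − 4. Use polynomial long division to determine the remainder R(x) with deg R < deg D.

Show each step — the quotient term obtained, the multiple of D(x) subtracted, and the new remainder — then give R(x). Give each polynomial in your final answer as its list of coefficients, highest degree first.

Step 1: lead(6x⁷ − 10x⁶ + 23x⁵ − 3x⁴ − 21x³ + 17x² + 36x − 32) ÷ lead(D) = 6x⁷ ÷ −x² = −6x⁵. Subtract (−6x⁵)·D = 6x⁷ − 6x⁶ + 24x⁵. Remainder: −4x⁶ − x⁵ − 3x⁴ − 21x³ + 17x² + 36x − 32.
Step 2: lead(−4x⁶ − x⁵ − 3x⁴ − 21x³ + 17x² + 36x − 32) ÷ lead(D) = −4x⁶ ÷ −x² = 4x⁴. Subtract (4x⁴)·D = −4x⁶ + 4x⁵ − 16x⁴. Remainder: −5x⁵ + 13x⁴ − 21x³ + 17x² + 36x − 32.
Step 3: lead(−5x⁵ + 13x⁴ − 21x³ + 17x² + 36x − 32) ÷ lead(D) = −5x⁵ ÷ −x² = 5x³. Subtract (5x³)·D = −5x⁵ + 5x⁴ − 20x³. Remainder: 8x⁴ − x³ + 17x² + 36x − 32.
Step 4: lead(8x⁴ − x³ + 17x² + 36x − 32) ÷ lead(D) = 8x⁴ ÷ −x² = −8x². Subtract (−8x²)·D = 8x⁴ − 8x³ + 32x². Remainder: 7x³ − 15x² + 36x − 32.
Step 5: lead(7x³ − 15x² + 36x − 32) ÷ lead(D) = 7x³ ÷ −x² = −7x. Subtract (−7x)·D = 7x³ − 7x² + 28x. Remainder: −8x² + 8x − 32.
Step 6: lead(−8x² + 8x − 32) ÷ lead(D) = −8x² ÷ −x² = 8. Subtract (8)·D = −8x² + 8x − 32. Remainder: 0.

R = [0]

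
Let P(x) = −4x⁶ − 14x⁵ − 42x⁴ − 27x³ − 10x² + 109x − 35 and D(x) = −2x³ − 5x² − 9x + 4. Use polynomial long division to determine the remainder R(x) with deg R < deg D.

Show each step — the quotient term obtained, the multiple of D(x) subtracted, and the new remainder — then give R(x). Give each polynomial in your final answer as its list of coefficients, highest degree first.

Step 1: lead(−4x⁶ − 14x⁵ − 42x⁴ − 27x³ − 10x² + 109x − 35) ÷ lead(D) = −4x⁶ ÷ −2x³ = 2x³. Subtract (2x³)·D = −4x⁶ − 10x⁵ − 18x⁴ + 8x³. Remainder: −4x⁵ − 24x⁴ − 35x³ − 10x² + 109x − 35.
Step 2: lead(−4x⁵ − 24x⁴ − 35x³ − 10x² + 109x − 35) ÷ lead(D) = −4x⁵ ÷ −2x³ = 2x². Subtract (2x²)·D = −4x⁵ − 10x⁴ − 18x³ + 8x². Remainder: −14x⁴ − 17x³ − 18x² + 109x − 35.
Step 3: lead(−14x⁴ − 17x³ − 18x² + 109x − 35) ÷ lead(D) = −14x⁴ ÷ −2x³ = 7x. Subtract (7x)·D = −14x⁴ − 35x³ − 63x² + 28x. Remainder: 18x³ + 45x² + 81x − 35.
Step 4: lead(18x³ + 45x² + 81x − 35) ÷ lead(D) = 18x³ ÷ −2x³ = −9. Subtract (−9)·D = 18x³ + 45x² + 81x − 36. Remainder: 1.

R = [1]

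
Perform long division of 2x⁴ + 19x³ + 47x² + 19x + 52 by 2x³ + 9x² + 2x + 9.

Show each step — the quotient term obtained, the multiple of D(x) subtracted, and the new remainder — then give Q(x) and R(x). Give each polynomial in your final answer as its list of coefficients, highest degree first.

Step 1: lead(2x⁴ + 19x³ + 47x² + 19x + 52) ÷ lead(D) = 2x⁴ ÷ 2x³ = x. Subtract (x)·D = 2x⁴ + 9x³ + 2x² + 9x. Remainder: 10x³ + 45x² + 10x + 52.
Step 2: lead(10x³ + 45x² + 10x + 52) ÷ lead(D) = 10x³ ÷ 2x³ = 5. Subtract (5)·D = 10x³ + 45x² + 10x + 45. Remainder: 7.

Q = [1, 5]; R = [7]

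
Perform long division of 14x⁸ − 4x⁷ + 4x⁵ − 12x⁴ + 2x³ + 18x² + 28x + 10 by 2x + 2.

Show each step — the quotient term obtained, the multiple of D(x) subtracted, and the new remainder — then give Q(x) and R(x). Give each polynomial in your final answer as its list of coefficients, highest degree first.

Q = [7, -9, 9, -7, 1, 0, 9, 5]; R = [0]

Step 1: lead(14x⁸ − 4x⁷ + 4x⁵ − 12x⁴ + 2x³ + 18x² + 28x + 10) ÷ lead(D) = 14x⁸ ÷ 2x = 7x⁷. Subtract (7x⁷)·D = 14x⁸ + 14x⁷. Remainder: −18x⁷ + 4x⁵ − 12x⁴ + 2x³ + 18x² + 28x + 10.
Step 2: lead(−18x⁷ + 4x⁵ − 12x⁴ + 2x³ + 18x² + 28x + 10) ÷ lead(D) = −18x⁷ ÷ 2x = −9x⁶. Subtract (−9x⁶)·D = −18x⁷ − 18x⁶. Remainder: 18x⁶ + 4x⁵ − 12x⁴ + 2x³ + 18x² + 28x + 10.
Step 3: lead(18x⁶ + 4x⁵ − 12x⁴ + 2x³ + 18x² + 28x + 10) ÷ lead(D) = 18x⁶ ÷ 2x = 9x⁵. Subtract (9x⁵)·D = 18x⁶ + 18x⁵. Remainder: −14x⁵ − 12x⁴ + 2x³ + 18x² + 28x + 10.
Step 4: lead(−14x⁵ − 12x⁴ + 2x³ + 18x² + 28x + 10) ÷ lead(D) = −14x⁵ ÷ 2x = −7x⁴. Subtract (−7x⁴)·D = −14x⁵ − 14x⁴. Remainder: 2x⁴ + 2x³ + 18x² + 28x + 10.
Step 5: lead(2x⁴ + 2x³ + 18x² + 28x + 10) ÷ lead(D) = 2x⁴ ÷ 2x = x³. Subtract (x³)·D = 2x⁴ + 2x³. Remainder: 18x² + 28x + 10.
Step 6: lead(18x² + 28x + 10) ÷ lead(D) = 18x² ÷ 2x = 9x. Subtract (9x)·D = 18x² + 18x. Remainder: 10x + 10.
Step 7: lead(10x + 10) ÷ lead(D) = 10x ÷ 2x = 5. Subtract (5)·D = 10x + 10. Remainder: 0.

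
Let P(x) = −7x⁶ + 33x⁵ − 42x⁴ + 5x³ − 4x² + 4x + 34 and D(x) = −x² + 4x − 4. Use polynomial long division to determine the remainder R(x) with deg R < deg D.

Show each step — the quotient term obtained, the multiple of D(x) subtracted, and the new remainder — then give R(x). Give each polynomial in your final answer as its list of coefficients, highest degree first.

Step 1: lead(−7x⁶ + 33x⁵ − 42x⁴ + 5x³ − 4x² + 4x + 34) ÷ lead(D) = −7x⁶ ÷ −x² = 7x⁴. Subtract (7x⁴)·D = −7x⁶ + 28x⁵ − 28x⁴. Remainder: 5x⁵ − 14x⁴ + 5x³ − 4x² + 4x + 34.
Step 2: lead(5x⁵ − 14x⁴ + 5x³ − 4x² + 4x + 34) ÷ lead(D) = 5x⁵ ÷ −x² = −5x³. Subtract (−5x³)·D = 5x⁵ − 20x⁴ + 20x³. Remainder: 6x⁴ − 15x³ − 4x² + 4x + 34.
Step 3: lead(6x⁴ − 15x³ − 4x² + 4x + 34) ÷ lead(D) = 6x⁴ ÷ −x² = −6x². Subtract (−6x²)·D = 6x⁴ − 24x³ + 24x². Remainder: 9x³ − 28x² + 4x + 34.
Step 4: lead(9x³ − 28x² + 4x + 34) ÷ lead(D) = 9x³ ÷ −x² = −9x. Subtract (−9x)·D = 9x³ − 36x² + 36x. Remainder: 8x² − 32x + 34.
Step 5: lead(8x² − 32x + 34) ÷ lead(D) = 8x² ÷ −x² = −8. Subtract (−8)·D = 8x² − 32x + 32. Remainder: 2.

R = [2]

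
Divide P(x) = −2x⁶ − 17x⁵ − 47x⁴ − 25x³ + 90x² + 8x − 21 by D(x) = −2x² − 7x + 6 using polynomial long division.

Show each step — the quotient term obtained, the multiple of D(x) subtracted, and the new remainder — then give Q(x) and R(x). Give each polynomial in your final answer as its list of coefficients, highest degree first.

Q = [1, 5, 9, -4, -4]; R = [4, 3]

Step 1: lead(−2x⁶ − 17x⁵ − 47x⁴ − 25x³ + 90x² + 8x − 21) ÷ lead(D) = −2x⁶ ÷ −2x² = x⁴. Subtract (x⁴)·D = −2x⁶ − 7x⁵ + 6x⁴. Remainder: −10x⁵ − 53x⁴ − 25x³ + 90x² + 8x − 21.
Step 2: lead(−10x⁵ − 53x⁴ − 25x³ + 90x² + 8x − 21) ÷ lead(D) = −10x⁵ ÷ −2x² = 5x³. Subtract (5x³)·D = −10x⁵ − 35x⁴ + 30x³. Remainder: −18x⁴ − 55x³ + 90x² + 8x − 21.
Step 3: lead(−18x⁴ − 55x³ + 90x² + 8x − 21) ÷ lead(D) = −18x⁴ ÷ −2x² = 9x². Subtract (9x²)·D = −18x⁴ − 63x³ + 54x². Remainder: 8x³ + 36x² + 8x − 21.
Step 4: lead(8x³ + 36x² + 8x − 21) ÷ lead(D) = 8x³ ÷ −2x² = −4x. Subtract (−4x)·D = 8x³ + 28x² − 24x. Remainder: 8x² + 32x − 21.
Step 5: lead(8x² + 32x − 21) ÷ lead(D) = 8x² ÷ −2x² = −4. Subtract (−4)·D = 8x² + 28x − 24. Remainder: 4x + 3.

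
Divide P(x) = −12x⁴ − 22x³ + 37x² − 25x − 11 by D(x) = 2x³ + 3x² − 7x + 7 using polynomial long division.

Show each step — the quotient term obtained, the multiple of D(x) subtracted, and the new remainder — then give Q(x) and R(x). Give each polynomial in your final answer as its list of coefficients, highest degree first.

Q = [-6, -2]; R = [1, 3, 3]

Step 1: lead(−12x⁴ − 22x³ + 37x² − 25x − 11) ÷ lead(D) = −12x⁴ ÷ 2x³ = −6x. Subtract (−6x)·D = −12x⁴ − 18x³ + 42x² − 42x. Remainder: −4x³ − 5x² + 17x − 11.
Step 2: lead(−4x³ − 5x² + 17x − 11) ÷ lead(D) = −4x³ ÷ 2x³ = −2. Subtract (−2)·D = −4x³ − 6x² + 14x − 14. Remainder: x² + 3x + 3.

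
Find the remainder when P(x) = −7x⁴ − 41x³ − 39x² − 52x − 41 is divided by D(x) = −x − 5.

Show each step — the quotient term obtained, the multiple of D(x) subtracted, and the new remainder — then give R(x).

R(x) = −6

Step 1: lead(−7x⁴ − 41x³ − 39x² − 52x − 41) ÷ lead(D) = −7x⁴ ÷ −x = 7x³. Subtract (7x³)·D = −7x⁴ − 35x³. Remainder: −6x³ − 39x² − 52x − 41.
Step 2: lead(−6x³ − 39x² − 52x − 41) ÷ lead(D) = −6x³ ÷ −x = 6x². Subtract (6x²)·D = −6x³ − 30x². Remainder: −9x² − 52x − 41.
Step 3: lead(−9x² − 52x − 41) ÷ lead(D) = −9x² ÷ −x = 9x. Subtract (9x)·D = −9x² − 45x. Remainder: −7x − 41.
Step 4: lead(−7x − 41) ÷ lead(D) = −7x ÷ −x = 7. Subtract (7)·D = −7x − 35. Remainder: −6.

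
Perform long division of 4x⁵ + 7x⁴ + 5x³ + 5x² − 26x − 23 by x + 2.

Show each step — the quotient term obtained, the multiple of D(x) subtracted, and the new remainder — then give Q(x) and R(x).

Q(x) = 4x⁴ − x³ + 7x² − 9x − 8; R(x) = −7

Step 1: lead(4x⁵ + 7x⁴ + 5x³ + 5x² − 26x − 23) ÷ lead(D) = 4x⁵ ÷ x = 4x⁴. Subtract (4x⁴)·D = 4x⁵ + 8x⁴. Remainder: −x⁴ + 5x³ + 5x² − 26x − 23.
Step 2: lead(−x⁴ + 5x³ + 5x² − 26x − 23) ÷ lead(D) = −x⁴ ÷ x = −x³. Subtract (−x³)·D = −x⁴ − 2x³. Remainder: 7x³ + 5x² − 26x − 23.
Step 3: lead(7x³ + 5x² − 26x − 23) ÷ lead(D) = 7x³ ÷ x = 7x². Subtract (7x²)·D = 7x³ + 14x². Remainder: −9x² − 26x − 23.
Step 4: lead(−9x² − 26x − 23) ÷ lead(D) = −9x² ÷ x = −9x. Subtract (−9x)·D = −9x² − 18x. Remainder: −8x − 23.
Step 5: lead(−8x − 23) ÷ lead(D) = −8x ÷ x = −8. Subtract (−8)·D = −8x − 16. Remainder: −7.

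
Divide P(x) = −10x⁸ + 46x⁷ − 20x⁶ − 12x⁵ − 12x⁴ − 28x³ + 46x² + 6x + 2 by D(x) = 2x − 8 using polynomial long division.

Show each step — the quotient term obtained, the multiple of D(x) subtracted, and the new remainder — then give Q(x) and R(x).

Q(x) = −5x⁷ + 3x⁶ + 2x⁵ + 2x⁴ + 2x³ − 6x² − x − 1; R(x) = −6

Step 1: lead(−10x⁸ + 46x⁷ − 20x⁶ − 12x⁵ − 12x⁴ − 28x³ + 46x² + 6x + 2) ÷ lead(D) = −10x⁸ ÷ 2x = −5x⁷. Subtract (−5x⁷)·D = −10x⁸ + 40x⁷. Remainder: 6x⁷ − 20x⁶ − 12x⁵ − 12x⁴ − 28x³ + 46x² + 6x + 2.
Step 2: lead(6x⁷ − 20x⁶ − 12x⁵ − 12x⁴ − 28x³ + 46x² + 6x + 2) ÷ lead(D) = 6x⁷ ÷ 2x = 3x⁶. Subtract (3x⁶)·D = 6x⁷ − 24x⁶. Remainder: 4x⁶ − 12x⁵ − 12x⁴ − 28x³ + 46x² + 6x + 2.
Step 3: lead(4x⁶ − 12x⁵ − 12x⁴ − 28x³ + 46x² + 6x + 2) ÷ lead(D) = 4x⁶ ÷ 2x = 2x⁵. Subtract (2x⁵)·D = 4x⁶ − 16x⁵. Remainder: 4x⁵ − 12x⁴ − 28x³ + 46x² + 6x + 2.
Step 4: lead(4x⁵ − 12x⁴ − 28x³ + 46x² + 6x + 2) ÷ lead(D) = 4x⁵ ÷ 2x = 2x⁴. Subtract (2x⁴)·D = 4x⁵ − 16x⁴. Remainder: 4x⁴ − 28x³ + 46x² + 6x + 2.
Step 5: lead(4x⁴ − 28x³ + 46x² + 6x + 2) ÷ lead(D) = 4x⁴ ÷ 2x = 2x³. Subtract (2x³)·D = 4x⁴ − 16x³. Remainder: −12x³ + 46x² + 6x + 2.
Step 6: lead(−12x³ + 46x² + 6x + 2) ÷ lead(D) = −12x³ ÷ 2x = −6x². Subtract (−6x²)·D = −12x³ + 48x². Remainder: −2x² + 6x + 2.
Step 7: lead(−2x² + 6x + 2) ÷ lead(D) = −2x² ÷ 2x = −x. Subtract (−x)·D = −2x² + 8x. Remainder: −2x + 2.
Step 8: lead(−2x + 2) ÷ lead(D) = −2x ÷ 2x = −1. Subtract (−1)·D = −2x + 8. Remainder: −6.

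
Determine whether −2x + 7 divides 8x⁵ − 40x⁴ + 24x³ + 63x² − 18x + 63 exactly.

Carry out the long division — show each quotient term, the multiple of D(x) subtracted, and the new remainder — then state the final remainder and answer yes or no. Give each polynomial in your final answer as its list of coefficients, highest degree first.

Step 1: lead(8x⁵ − 40x⁴ + 24x³ + 63x² − 18x + 63) ÷ lead(D) = 8x⁵ ÷ −2x = −4x⁴. Subtract (−4x⁴)·D = 8x⁵ − 28x⁴. Remainder: −12x⁴ + 24x³ + 63x² − 18x + 63.
Step 2: lead(−12x⁴ + 24x³ + 63x² − 18x + 63) ÷ lead(D) = −12x⁴ ÷ −2x = 6x³. Subtract (6x³)·D = −12x⁴ + 42x³. Remainder: −18x³ + 63x² − 18x + 63.
Step 3: lead(−18x³ + 63x² − 18x + 63) ÷ lead(D) = −18x³ ÷ −2x = 9x². Subtract (9x²)·D = −18x³ + 63x². Remainder: −18x + 63.
Step 4: lead(−18x + 63) ÷ lead(D) = −18x ÷ −2x = 9. Subtract (9)·D = −18x + 63. Remainder: 0.

R = [0], so D(x) is a factor of P(x). yes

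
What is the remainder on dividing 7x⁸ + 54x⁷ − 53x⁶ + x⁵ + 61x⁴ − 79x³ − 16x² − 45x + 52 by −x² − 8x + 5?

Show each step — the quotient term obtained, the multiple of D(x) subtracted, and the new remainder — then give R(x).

Step 1: lead(7x⁸ + 54x⁷ − 53x⁶ + x⁵ + 61x⁴ − 79x³ − 16x² − 45x + 52) ÷ lead(D) = 7x⁸ ÷ −x² = −7x⁶. Subtract (−7x⁶)·D = 7x⁸ + 56x⁷ − 35x⁶. Remainder: −2x⁷ − 18x⁶ + x⁵ + 61x⁴ − 79x³ − 16x² − 45x + 52.
Step 2: lead(−2x⁷ − 18x⁶ + x⁵ + 61x⁴ − 79x³ − 16x² − 45x + 52) ÷ lead(D) = −2x⁷ ÷ −x² = 2x⁵. Subtract (2x⁵)·D = −2x⁷ − 16x⁶ + 10x⁵. Remainder: −2x⁶ − 9x⁵ + 61x⁴ − 79x³ − 16x² − 45x + 52.
Step 3: lead(−2x⁶ − 9x⁵ + 61x⁴ − 79x³ − 16x² − 45x + 52) ÷ lead(D) = −2x⁶ ÷ −x² = 2x⁴. Subtract (2x⁴)·D = −2x⁶ − 16x⁵ + 10x⁴. Remainder: 7x⁵ + 51x⁴ − 79x³ − 16x² − 45x + 52.
Step 4: lead(7x⁵ + 51x⁴ − 79x³ − 16x² − 45x + 52) ÷ lead(D) = 7x⁵ ÷ −x² = −7x³. Subtract (−7x³)·D = 7x⁵ + 56x⁴ − 35x³. Remainder: −5x⁴ − 44x³ − 16x² − 45x + 52.
Step 5: lead(−5x⁴ − 44x³ − 16x² − 45x + 52) ÷ lead(D) = −5x⁴ ÷ −x² = 5x². Subtract (5x²)·D = −5x⁴ − 40x³ + 25x². Remainder: −4x³ − 41x² − 45x + 52.
Step 6: lead(−4x³ − 41x² − 45x + 52) ÷ lead(D) = −4x³ ÷ −x² = 4x. Subtract (4x)·D = −4x³ − 32x² + 20x. Remainder: −9x² − 65x + 52.
Step 7: lead(−9x² − 65x + 52) ÷ lead(D) = −9x² ÷ −x² = 9. Subtract (9)·D = −9x² − 72x + 45. Remainder: 7x + 7.

R(x) = 7x + 7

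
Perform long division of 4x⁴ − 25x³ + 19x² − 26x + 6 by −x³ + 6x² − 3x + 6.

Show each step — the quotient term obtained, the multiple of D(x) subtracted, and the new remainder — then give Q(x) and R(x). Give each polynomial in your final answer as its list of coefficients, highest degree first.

Step 1: lead(4x⁴ − 25x³ + 19x² − 26x + 6) ÷ lead(D) = 4x⁴ ÷ −x³ = −4x. Subtract (−4x)·D = 4x⁴ − 24x³ + 12x² − 24x. Remainder: −x³ + 7x² − 2x + 6.
Step 2: lead(−x³ + 7x² − 2x + 6) ÷ lead(D) = −x³ ÷ −x³ = 1. Subtract (1)·D = −x³ + 6x² − 3x + 6. Remainder: x² + x.

Q = [-4, 1]; R = [1, 1, 0]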